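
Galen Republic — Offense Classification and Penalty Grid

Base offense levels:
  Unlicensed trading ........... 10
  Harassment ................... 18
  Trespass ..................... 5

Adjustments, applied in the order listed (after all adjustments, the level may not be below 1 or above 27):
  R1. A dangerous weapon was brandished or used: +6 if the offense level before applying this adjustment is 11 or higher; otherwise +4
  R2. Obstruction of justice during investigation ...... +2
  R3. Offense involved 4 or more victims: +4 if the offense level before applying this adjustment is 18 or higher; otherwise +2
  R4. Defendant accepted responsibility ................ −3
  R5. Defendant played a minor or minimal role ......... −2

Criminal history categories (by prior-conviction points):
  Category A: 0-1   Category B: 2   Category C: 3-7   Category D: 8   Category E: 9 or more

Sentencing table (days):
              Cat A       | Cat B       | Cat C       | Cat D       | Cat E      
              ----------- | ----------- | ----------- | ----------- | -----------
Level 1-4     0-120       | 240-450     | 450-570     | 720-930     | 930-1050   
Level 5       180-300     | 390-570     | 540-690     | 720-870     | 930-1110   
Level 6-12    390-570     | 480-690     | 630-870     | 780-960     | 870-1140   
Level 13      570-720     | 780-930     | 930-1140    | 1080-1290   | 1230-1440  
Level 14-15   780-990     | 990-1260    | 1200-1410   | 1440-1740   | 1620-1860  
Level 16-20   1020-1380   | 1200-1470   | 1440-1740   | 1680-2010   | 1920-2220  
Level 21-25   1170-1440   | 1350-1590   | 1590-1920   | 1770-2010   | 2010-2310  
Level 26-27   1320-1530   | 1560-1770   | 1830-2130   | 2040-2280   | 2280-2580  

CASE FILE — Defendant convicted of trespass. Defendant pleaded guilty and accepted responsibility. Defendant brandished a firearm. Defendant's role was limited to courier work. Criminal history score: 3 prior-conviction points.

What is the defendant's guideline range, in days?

Base offense level for trespass: 5.
R1 applies (level before this adjustment is 5 < 11, so +4): 5 + 4 = 9.
R2 does not apply.
R3 does not apply.
R4 applies: 9 − 3 = 6.
R5 applies: 6 − 2 = 4.
Final offense level: 4.
Criminal history: 3 prior points → Category C (3-7).
Level 4 falls in the 1-4 band.
Grid: Level 1-4 × Category C = 450-570 days.

450-570 days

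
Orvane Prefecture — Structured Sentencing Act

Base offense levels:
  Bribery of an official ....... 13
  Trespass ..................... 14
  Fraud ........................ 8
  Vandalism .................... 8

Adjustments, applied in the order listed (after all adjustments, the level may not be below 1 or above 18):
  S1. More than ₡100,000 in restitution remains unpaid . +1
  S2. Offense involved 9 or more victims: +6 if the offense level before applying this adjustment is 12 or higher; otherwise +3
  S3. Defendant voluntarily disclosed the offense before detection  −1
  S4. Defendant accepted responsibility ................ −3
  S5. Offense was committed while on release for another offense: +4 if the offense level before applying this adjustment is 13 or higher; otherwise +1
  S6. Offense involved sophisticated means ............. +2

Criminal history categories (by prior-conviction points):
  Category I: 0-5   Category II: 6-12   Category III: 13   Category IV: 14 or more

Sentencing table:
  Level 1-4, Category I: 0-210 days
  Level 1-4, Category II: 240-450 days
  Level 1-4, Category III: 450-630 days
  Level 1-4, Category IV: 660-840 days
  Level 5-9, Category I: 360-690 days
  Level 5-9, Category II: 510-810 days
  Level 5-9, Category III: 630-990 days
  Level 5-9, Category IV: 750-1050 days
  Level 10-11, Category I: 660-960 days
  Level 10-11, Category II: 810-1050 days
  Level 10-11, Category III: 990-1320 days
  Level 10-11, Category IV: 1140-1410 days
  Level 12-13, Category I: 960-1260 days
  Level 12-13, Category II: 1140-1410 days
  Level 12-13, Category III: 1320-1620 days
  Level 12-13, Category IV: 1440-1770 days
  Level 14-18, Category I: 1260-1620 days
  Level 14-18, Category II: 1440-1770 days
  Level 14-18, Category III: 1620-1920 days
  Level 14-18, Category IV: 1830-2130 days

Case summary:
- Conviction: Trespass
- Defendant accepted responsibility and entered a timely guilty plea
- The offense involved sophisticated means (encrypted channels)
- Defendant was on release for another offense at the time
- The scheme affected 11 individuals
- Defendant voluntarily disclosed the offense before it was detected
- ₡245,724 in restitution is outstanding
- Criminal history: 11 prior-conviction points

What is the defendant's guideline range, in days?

1440-1770 days

Base offense level for trespass: 14.
S1 applies: 14 + 1 = 15.
S2 applies (level before this adjustment is 15 ≥ 12, so +6): 15 + 6 = 21.
S3 applies: 21 − 1 = 20.
S4 applies: 20 − 3 = 17.
S5 applies (level before this adjustment is 17 ≥ 13, so +4): 17 + 4 = 21.
S6 applies: 21 + 2 = 23.
Level 23 exceeds the maximum of 18; capped at 18.
Final offense level: 18.
Criminal history: 11 prior points → Category II (6-12).
Level 18 falls in the 14-18 band.
Grid: Level 14-18 × Category II = 1440-1770 days.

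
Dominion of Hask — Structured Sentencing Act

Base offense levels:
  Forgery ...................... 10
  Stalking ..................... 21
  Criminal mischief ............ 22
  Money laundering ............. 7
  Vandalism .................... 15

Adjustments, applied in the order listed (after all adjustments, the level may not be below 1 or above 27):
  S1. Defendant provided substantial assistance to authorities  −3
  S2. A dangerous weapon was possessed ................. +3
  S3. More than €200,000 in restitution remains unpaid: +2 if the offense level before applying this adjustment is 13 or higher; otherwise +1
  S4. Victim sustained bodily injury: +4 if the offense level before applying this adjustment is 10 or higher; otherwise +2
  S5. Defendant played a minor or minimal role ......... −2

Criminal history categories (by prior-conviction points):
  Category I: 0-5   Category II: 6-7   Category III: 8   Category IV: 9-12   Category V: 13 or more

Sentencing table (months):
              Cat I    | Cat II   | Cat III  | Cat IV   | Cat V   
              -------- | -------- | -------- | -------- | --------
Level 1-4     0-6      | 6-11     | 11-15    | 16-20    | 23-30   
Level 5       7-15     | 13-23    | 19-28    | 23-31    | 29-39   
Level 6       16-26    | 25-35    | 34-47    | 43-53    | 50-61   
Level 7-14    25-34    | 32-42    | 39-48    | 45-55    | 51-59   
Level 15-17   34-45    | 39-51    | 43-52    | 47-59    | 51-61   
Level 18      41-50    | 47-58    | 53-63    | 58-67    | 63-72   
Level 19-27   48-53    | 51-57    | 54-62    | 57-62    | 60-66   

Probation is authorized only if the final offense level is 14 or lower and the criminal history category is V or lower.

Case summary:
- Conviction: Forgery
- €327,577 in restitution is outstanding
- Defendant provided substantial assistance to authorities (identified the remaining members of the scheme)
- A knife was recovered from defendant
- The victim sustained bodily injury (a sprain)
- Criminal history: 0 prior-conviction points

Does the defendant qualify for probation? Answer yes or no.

No

Base offense level for forgery: 10.
S1 applies: 10 − 3 = 7.
S2 applies: 7 + 3 = 10.
S3 applies (level before this adjustment is 10 < 13, so +1): 10 + 1 = 11.
S4 applies (level before this adjustment is 11 ≥ 10, so +4): 11 + 4 = 15.
Final offense level: 15.
Criminal history: 0 prior points → Category I (0-5).
Level 15 falls in the 15-17 band.
Grid: Level 15-17 × Category I = 34-45 months.
Probation check: level 15 > 14 and category I ≤ V → not eligible.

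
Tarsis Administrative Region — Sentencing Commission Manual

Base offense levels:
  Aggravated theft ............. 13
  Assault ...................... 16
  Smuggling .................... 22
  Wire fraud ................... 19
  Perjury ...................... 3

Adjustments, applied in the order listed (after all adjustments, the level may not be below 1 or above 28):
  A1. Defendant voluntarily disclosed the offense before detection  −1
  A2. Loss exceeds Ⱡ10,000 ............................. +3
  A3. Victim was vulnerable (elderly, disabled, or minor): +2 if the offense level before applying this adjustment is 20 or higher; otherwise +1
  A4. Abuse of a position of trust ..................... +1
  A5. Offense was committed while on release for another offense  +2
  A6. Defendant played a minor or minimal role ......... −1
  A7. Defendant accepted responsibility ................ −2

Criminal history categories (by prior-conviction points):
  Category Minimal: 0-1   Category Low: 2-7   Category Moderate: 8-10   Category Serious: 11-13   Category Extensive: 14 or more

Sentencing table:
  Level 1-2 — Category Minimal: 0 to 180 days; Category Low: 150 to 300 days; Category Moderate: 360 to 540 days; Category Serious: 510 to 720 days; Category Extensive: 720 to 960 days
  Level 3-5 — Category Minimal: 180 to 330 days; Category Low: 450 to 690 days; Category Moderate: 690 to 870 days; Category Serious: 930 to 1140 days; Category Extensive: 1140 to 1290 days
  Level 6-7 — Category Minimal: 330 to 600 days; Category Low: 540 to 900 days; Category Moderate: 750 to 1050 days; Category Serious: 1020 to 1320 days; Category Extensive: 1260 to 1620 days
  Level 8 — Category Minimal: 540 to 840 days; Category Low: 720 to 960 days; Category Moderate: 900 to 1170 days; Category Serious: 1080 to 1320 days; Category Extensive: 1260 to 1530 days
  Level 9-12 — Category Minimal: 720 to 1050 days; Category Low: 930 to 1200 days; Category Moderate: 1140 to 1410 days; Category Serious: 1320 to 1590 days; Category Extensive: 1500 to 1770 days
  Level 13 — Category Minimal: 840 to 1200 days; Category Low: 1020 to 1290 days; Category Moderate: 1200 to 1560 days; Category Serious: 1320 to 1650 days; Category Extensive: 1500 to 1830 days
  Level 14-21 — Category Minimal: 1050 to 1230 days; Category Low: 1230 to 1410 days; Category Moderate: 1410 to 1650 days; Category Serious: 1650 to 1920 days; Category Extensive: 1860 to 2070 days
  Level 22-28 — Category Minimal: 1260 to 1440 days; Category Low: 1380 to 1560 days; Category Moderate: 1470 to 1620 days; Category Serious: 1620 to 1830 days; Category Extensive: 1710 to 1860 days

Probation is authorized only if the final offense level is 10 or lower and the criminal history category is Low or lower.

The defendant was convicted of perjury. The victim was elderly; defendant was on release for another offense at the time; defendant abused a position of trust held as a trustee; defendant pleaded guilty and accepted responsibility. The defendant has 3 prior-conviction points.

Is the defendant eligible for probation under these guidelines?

Yes

Base offense level for perjury: 3.
A2 does not apply.
A3 applies (level before this adjustment is 3 < 20, so +1): 3 + 1 = 4.
A4 applies: 4 + 1 = 5.
A5 applies: 5 + 2 = 7.
A6 does not apply.
A7 applies: 7 − 2 = 5.
Final offense level: 5.
Criminal history: 3 prior points → Category Low (2-7).
Level 5 falls in the 3-5 band.
Grid: Level 3-5 × Category Low = 450-690 days.
Probation check: level 5 ≤ 10 and category Low ≤ Low → eligible.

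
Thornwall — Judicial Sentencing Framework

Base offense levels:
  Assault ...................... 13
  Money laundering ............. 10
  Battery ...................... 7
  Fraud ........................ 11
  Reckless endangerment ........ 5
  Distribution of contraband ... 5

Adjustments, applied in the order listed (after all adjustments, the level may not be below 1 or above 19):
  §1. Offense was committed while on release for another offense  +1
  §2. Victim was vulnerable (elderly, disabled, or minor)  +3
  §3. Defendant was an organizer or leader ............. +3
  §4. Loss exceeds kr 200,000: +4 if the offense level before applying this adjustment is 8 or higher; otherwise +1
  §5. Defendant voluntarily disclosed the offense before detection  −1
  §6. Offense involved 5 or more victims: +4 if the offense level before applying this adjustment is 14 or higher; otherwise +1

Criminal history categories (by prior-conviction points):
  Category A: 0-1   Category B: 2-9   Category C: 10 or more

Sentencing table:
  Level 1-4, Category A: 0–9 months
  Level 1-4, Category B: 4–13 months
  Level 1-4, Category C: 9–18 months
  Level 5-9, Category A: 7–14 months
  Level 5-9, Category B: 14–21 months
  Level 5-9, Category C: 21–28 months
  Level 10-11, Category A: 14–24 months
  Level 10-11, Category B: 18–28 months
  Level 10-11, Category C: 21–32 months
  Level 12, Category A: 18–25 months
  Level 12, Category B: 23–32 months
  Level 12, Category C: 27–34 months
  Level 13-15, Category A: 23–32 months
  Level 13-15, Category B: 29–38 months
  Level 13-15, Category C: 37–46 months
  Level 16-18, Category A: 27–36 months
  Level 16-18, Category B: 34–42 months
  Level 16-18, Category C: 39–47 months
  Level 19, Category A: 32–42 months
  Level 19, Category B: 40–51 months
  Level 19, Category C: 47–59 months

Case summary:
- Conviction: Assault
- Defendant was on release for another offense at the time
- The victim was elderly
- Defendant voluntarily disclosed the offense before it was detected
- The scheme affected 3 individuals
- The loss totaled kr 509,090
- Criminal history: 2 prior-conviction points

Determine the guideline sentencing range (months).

40-51 months

Base offense level for assault: 13.
§1 applies: 13 + 1 = 14.
§2 applies: 14 + 3 = 17.
§4 applies (level before this adjustment is 17 ≥ 8, so +4): 17 + 4 = 21.
§5 applies: 21 − 1 = 20.
Level 20 exceeds the maximum of 19; capped at 19.
Final offense level: 19.
Criminal history: 2 prior points → Category B (2-9).
Level 19 falls in the 19 band.
Grid: Level 19 × Category B = 40-51 months.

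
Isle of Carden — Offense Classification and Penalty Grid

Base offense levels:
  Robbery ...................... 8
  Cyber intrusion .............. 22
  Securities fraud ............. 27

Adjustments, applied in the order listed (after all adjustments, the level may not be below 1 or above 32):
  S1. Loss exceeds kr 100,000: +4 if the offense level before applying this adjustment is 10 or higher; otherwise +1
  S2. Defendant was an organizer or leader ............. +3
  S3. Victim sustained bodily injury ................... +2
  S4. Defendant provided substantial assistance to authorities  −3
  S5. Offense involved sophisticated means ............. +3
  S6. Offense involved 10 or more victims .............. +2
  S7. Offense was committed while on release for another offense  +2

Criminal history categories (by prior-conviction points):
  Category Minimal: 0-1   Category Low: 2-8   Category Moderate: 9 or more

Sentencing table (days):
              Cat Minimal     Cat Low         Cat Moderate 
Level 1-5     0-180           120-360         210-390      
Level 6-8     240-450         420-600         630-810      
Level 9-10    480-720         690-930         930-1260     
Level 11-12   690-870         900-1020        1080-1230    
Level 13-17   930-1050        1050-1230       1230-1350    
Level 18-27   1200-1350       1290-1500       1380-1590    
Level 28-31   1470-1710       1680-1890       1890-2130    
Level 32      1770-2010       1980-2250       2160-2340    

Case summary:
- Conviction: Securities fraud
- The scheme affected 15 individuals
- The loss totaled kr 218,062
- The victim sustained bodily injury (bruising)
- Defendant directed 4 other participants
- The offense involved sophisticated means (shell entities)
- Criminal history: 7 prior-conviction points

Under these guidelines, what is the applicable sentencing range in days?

Base offense level for securities fraud: 27.
S1 applies (level before this adjustment is 27 ≥ 10, so +4): 27 + 4 = 31.
S2 applies: 31 + 3 = 34.
S3 applies: 34 + 2 = 36.
S4 does not apply.
S5 applies: 36 + 3 = 39.
S6 applies: 39 + 2 = 41.
S7 does not apply.
Level 41 exceeds the maximum of 32; capped at 32.
Final offense level: 32.
Criminal history: 7 prior points → Category Low (2-8).
Level 32 falls in the 32 band.
Grid: Level 32 × Category Low = 1980-2250 days.

1980-2250 days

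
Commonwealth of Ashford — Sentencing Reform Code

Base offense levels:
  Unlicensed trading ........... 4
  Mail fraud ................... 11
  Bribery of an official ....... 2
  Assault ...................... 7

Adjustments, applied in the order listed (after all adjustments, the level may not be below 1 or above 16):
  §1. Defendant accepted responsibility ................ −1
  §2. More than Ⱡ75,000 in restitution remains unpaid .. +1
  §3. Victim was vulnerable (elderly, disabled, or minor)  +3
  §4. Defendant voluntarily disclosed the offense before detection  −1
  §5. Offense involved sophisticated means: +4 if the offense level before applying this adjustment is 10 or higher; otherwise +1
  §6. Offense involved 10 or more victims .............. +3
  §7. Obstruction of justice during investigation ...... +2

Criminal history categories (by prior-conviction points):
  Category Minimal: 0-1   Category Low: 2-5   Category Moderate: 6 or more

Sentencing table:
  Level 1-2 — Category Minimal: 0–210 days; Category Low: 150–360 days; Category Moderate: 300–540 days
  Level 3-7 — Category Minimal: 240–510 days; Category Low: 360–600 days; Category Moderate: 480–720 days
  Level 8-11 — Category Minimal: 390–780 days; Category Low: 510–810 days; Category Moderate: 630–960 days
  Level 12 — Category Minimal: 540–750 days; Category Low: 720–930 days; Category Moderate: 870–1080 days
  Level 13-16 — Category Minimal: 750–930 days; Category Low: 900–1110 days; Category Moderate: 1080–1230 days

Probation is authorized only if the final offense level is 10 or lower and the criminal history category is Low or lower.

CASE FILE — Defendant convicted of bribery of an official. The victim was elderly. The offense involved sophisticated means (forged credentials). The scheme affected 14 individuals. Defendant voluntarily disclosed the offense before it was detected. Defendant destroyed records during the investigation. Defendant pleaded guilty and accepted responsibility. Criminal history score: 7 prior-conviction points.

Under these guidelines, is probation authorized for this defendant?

Base offense level for bribery of an official: 2.
§1 applies: 2 − 1 = 1.
§2 does not apply.
§3 applies: 1 + 3 = 4.
§4 applies: 4 − 1 = 3.
§5 applies (level before this adjustment is 3 < 10, so +1): 3 + 1 = 4.
§6 applies: 4 + 3 = 7.
§7 applies: 7 + 2 = 9.
Final offense level: 9.
Criminal history: 7 prior points → Category Moderate (6+).
Level 9 falls in the 8-11 band.
Grid: Level 8-11 × Category Moderate = 630-960 days.
Probation check: level 9 ≤ 10 and category Moderate > Low → not eligible.

No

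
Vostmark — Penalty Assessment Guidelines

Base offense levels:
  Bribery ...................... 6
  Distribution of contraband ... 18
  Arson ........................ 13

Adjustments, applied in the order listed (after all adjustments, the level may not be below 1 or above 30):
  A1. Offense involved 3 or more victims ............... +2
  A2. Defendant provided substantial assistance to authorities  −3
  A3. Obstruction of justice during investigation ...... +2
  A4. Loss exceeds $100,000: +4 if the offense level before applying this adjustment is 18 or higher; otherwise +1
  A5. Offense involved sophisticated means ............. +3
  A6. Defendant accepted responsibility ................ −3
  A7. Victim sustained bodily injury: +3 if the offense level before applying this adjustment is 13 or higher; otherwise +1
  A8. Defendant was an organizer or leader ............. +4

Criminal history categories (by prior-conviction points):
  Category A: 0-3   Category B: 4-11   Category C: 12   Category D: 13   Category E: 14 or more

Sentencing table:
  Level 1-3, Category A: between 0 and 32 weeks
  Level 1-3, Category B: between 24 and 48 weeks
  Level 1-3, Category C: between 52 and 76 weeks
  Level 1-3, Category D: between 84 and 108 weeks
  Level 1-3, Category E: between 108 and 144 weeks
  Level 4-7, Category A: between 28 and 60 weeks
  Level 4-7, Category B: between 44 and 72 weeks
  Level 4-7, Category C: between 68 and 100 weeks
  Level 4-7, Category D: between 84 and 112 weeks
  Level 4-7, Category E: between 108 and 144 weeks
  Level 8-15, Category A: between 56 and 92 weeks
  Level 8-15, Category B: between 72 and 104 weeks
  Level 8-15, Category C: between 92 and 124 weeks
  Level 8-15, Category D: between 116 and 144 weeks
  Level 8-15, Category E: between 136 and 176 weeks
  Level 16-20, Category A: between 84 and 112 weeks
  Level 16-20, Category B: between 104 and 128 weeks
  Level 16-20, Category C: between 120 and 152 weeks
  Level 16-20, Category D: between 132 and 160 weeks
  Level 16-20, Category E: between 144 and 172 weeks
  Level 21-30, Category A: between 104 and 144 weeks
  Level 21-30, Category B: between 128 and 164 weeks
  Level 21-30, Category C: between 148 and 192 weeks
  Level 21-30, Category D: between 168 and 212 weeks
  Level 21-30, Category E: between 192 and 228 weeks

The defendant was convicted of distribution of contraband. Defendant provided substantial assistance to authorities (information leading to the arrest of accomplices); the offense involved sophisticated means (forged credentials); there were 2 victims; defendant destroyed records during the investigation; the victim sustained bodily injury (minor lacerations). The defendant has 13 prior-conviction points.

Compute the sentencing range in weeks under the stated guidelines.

168-212 weeks

Base offense level for distribution of contraband: 18.
A1 does not apply.
A2 applies: 18 − 3 = 15.
A3 applies: 15 + 2 = 17.
A4 does not apply.
A5 applies: 17 + 3 = 20.
A6 does not apply.
A7 applies (level before this adjustment is 20 ≥ 13, so +3): 20 + 3 = 23.
Final offense level: 23.
Criminal history: 13 prior points → Category D (13).
Level 23 falls in the 21-30 band.
Grid: Level 21-30 × Category D = 168-212 weeks.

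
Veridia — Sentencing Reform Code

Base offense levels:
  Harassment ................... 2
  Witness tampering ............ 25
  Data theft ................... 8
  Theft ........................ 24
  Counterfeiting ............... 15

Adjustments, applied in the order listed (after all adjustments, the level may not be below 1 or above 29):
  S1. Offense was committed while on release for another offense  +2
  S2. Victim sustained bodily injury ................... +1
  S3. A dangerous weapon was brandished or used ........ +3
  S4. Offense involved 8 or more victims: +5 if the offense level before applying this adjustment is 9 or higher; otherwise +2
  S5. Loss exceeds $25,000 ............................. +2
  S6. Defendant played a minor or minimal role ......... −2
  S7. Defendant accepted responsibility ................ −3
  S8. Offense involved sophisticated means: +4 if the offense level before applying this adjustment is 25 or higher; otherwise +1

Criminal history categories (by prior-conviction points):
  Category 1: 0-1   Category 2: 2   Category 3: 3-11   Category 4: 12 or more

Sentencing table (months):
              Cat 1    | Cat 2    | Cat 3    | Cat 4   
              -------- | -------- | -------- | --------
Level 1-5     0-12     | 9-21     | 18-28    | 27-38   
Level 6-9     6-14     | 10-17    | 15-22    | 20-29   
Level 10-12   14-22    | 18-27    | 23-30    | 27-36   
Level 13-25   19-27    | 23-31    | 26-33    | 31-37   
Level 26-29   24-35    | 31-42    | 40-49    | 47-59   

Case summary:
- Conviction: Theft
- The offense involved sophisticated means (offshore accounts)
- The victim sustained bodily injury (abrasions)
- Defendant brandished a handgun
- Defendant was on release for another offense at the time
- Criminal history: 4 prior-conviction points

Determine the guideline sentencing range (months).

40-49 months

Base offense level for theft: 24.
S1 applies: 24 + 2 = 26.
S2 applies: 26 + 1 = 27.
S3 applies: 27 + 3 = 30.
S6 does not apply.
S8 applies (level before this adjustment is 30 ≥ 25, so +4): 30 + 4 = 34.
Level 34 exceeds the maximum of 29; capped at 29.
Final offense level: 29.
Criminal history: 4 prior points → Category 3 (3-11).
Level 29 falls in the 26-29 band.
Grid: Level 26-29 × Category 3 = 40-49 months.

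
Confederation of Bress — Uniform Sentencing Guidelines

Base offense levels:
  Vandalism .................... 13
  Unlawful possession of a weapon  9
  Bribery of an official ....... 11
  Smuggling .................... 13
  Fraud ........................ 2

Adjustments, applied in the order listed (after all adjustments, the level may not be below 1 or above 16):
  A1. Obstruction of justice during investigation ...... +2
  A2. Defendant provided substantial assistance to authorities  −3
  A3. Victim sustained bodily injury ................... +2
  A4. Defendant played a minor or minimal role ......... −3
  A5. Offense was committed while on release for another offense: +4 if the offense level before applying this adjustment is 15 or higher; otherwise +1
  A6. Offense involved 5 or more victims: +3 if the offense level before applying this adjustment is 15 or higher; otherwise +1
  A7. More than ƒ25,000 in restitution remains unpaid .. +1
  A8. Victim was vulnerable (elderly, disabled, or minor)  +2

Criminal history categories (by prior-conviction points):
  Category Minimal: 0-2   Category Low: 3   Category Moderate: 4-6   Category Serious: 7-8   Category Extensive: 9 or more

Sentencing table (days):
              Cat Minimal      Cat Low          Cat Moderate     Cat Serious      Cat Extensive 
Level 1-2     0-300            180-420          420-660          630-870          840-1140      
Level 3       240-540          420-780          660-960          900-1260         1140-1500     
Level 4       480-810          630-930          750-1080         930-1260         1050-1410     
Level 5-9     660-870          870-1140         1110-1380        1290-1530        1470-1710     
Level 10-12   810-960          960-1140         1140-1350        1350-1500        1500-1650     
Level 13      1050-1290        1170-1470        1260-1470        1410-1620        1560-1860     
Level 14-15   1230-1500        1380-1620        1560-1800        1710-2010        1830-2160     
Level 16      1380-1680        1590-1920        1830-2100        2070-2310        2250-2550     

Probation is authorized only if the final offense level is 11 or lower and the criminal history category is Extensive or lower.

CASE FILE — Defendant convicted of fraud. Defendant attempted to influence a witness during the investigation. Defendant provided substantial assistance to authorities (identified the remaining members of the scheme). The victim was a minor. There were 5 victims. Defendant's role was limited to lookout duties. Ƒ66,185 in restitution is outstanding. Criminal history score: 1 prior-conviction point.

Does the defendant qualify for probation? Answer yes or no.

Yes

Base offense level for fraud: 2.
A1 applies: 2 + 2 = 4.
A2 applies: 4 − 3 = 1.
A4 applies: 1 − 3 = -2.
A6 applies (level before this adjustment is -2 < 15, so +1): -2 + 1 = -1.
A7 applies: -1 + 1 = 0.
A8 applies: 0 + 2 = 2.
Final offense level: 2.
Criminal history: 1 prior point → Category Minimal (0-2).
Level 2 falls in the 1-2 band.
Grid: Level 1-2 × Category Minimal = 0-300 days.
Probation check: level 2 ≤ 11 and category Minimal ≤ Extensive → eligible.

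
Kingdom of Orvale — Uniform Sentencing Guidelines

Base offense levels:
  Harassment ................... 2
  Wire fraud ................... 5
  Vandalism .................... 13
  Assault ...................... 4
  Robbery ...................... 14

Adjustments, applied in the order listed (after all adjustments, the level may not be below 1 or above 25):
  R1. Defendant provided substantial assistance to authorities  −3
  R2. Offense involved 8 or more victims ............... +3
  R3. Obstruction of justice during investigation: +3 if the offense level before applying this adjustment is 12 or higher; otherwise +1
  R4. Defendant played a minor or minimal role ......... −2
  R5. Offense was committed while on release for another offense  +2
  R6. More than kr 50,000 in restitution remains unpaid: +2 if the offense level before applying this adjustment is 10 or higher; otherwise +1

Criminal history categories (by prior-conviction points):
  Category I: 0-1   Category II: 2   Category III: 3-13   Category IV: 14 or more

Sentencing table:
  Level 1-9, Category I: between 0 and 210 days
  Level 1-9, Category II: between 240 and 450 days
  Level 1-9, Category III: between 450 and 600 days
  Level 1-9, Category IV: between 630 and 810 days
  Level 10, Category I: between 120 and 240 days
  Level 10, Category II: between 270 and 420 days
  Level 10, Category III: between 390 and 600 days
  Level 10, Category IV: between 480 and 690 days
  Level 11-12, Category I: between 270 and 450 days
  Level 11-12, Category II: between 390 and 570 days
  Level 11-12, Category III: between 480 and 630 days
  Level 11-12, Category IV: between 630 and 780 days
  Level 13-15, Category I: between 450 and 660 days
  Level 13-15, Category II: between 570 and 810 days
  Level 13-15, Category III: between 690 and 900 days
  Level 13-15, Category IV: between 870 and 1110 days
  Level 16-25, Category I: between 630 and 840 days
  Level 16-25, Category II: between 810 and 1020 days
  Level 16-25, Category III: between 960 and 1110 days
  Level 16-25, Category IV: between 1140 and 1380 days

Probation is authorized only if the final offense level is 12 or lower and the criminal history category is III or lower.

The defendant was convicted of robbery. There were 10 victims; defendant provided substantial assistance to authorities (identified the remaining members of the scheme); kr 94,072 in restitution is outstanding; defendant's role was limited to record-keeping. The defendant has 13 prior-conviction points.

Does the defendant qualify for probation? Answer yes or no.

Base offense level for robbery: 14.
R1 applies: 14 − 3 = 11.
R2 applies: 11 + 3 = 14.
R4 applies: 14 − 2 = 12.
R5 does not apply.
R6 applies (level before this adjustment is 12 ≥ 10, so +2): 12 + 2 = 14.
Final offense level: 14.
Criminal history: 13 prior points → Category III (3-13).
Level 14 falls in the 13-15 band.
Grid: Level 13-15 × Category III = 690-900 days.
Probation check: level 14 > 12 and category III ≤ III → not eligible.

No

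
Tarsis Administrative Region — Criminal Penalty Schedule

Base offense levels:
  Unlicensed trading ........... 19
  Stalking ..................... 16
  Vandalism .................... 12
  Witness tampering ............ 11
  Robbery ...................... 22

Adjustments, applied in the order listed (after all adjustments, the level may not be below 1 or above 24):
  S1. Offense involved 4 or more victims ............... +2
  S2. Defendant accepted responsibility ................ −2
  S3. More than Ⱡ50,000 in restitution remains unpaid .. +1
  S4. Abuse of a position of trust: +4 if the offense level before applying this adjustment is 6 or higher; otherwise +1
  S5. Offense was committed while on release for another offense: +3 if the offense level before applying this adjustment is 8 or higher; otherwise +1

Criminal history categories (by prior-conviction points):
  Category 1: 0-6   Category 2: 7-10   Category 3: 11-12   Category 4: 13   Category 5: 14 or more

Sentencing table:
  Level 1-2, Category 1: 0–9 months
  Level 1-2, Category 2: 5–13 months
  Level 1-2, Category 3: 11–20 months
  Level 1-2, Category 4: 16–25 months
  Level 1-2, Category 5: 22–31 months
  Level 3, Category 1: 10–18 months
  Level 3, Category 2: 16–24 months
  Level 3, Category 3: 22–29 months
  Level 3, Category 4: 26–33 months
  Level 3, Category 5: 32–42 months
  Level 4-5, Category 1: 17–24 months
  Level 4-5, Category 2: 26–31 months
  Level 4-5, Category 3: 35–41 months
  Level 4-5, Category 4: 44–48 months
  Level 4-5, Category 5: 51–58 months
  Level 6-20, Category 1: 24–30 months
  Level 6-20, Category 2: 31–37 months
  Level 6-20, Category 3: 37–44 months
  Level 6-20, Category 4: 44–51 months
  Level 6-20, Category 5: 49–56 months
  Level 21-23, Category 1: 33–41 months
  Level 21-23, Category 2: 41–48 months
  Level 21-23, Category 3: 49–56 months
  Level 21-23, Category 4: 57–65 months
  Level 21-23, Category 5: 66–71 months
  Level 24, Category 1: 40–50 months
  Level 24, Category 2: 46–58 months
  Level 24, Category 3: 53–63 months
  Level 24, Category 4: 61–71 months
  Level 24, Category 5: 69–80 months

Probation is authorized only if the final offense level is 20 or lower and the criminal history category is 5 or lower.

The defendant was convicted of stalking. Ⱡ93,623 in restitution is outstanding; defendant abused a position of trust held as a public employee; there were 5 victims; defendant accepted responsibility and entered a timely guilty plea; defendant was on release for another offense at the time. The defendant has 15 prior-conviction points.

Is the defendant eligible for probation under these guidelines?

Base offense level for stalking: 16.
S1 applies: 16 + 2 = 18.
S2 applies: 18 − 2 = 16.
S3 applies: 16 + 1 = 17.
S4 applies (level before this adjustment is 17 ≥ 6, so +4): 17 + 4 = 21.
S5 applies (level before this adjustment is 21 ≥ 8, so +3): 21 + 3 = 24.
Final offense level: 24.
Criminal history: 15 prior points → Category 5 (14+).
Level 24 falls in the 24 band.
Grid: Level 24 × Category 5 = 69-80 months.
Probation check: level 24 > 20 and category 5 ≤ 5 → not eligible.

No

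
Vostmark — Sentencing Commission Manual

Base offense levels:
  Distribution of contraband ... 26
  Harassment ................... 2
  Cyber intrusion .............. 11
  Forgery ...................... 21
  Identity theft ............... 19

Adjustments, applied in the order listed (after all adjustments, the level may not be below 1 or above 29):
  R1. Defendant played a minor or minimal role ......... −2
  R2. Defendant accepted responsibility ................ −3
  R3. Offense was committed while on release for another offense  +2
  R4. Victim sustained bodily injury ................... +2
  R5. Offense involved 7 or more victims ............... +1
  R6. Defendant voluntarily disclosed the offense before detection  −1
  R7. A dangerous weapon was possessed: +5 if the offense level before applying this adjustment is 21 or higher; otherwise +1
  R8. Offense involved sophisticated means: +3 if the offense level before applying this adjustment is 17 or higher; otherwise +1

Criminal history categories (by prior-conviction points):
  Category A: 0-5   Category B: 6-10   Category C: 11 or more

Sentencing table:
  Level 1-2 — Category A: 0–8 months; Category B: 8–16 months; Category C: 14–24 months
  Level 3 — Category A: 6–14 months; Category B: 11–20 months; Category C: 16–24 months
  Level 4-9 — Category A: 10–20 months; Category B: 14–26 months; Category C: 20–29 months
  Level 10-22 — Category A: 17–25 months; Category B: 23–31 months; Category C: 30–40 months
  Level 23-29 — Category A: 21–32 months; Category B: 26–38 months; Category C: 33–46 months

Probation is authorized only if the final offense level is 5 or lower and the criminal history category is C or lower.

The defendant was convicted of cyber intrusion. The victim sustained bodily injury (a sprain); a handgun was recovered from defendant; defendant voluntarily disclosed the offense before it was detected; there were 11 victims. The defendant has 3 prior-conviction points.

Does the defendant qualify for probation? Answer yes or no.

Base offense level for cyber intrusion: 11.
R1 does not apply.
R2 does not apply.
R4 applies: 11 + 2 = 13.
R5 applies: 13 + 1 = 14.
R6 applies: 14 − 1 = 13.
R7 applies (level before this adjustment is 13 < 21, so +1): 13 + 1 = 14.
Final offense level: 14.
Criminal history: 3 prior points → Category A (0-5).
Level 14 falls in the 10-22 band.
Grid: Level 10-22 × Category A = 17-25 months.
Probation check: level 14 > 5 and category A ≤ C → not eligible.

No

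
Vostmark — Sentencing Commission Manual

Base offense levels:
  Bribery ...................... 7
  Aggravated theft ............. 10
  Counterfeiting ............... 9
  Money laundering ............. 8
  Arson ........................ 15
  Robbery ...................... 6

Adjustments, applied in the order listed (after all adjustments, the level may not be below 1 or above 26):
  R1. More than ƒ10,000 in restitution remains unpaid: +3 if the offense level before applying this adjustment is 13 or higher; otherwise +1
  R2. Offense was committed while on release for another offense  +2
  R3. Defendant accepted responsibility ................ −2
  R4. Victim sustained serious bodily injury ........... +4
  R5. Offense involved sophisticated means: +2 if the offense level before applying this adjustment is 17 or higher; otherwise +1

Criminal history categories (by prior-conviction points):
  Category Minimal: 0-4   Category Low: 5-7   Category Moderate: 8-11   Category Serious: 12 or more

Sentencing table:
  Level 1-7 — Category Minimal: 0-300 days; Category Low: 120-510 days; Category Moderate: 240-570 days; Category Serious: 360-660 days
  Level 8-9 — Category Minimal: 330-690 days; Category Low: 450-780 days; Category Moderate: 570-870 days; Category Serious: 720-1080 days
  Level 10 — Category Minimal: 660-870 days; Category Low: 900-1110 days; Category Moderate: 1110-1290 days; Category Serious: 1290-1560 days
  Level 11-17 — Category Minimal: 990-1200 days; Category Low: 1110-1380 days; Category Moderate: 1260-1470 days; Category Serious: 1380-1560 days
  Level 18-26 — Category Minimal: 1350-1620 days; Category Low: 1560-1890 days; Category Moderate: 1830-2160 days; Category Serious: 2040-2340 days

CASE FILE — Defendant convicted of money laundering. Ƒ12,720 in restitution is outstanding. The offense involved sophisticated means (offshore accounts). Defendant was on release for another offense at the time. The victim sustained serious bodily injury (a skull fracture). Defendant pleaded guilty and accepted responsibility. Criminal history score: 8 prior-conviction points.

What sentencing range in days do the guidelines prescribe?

1260-1470 days

Base offense level for money laundering: 8.
R1 applies (level before this adjustment is 8 < 13, so +1): 8 + 1 = 9.
R2 applies: 9 + 2 = 11.
R3 applies: 11 − 2 = 9.
R4 applies: 9 + 4 = 13.
R5 applies (level before this adjustment is 13 < 17, so +1): 13 + 1 = 14.
Final offense level: 14.
Criminal history: 8 prior points → Category Moderate (8-11).
Level 14 falls in the 11-17 band.
Grid: Level 11-17 × Category Moderate = 1260-1470 days.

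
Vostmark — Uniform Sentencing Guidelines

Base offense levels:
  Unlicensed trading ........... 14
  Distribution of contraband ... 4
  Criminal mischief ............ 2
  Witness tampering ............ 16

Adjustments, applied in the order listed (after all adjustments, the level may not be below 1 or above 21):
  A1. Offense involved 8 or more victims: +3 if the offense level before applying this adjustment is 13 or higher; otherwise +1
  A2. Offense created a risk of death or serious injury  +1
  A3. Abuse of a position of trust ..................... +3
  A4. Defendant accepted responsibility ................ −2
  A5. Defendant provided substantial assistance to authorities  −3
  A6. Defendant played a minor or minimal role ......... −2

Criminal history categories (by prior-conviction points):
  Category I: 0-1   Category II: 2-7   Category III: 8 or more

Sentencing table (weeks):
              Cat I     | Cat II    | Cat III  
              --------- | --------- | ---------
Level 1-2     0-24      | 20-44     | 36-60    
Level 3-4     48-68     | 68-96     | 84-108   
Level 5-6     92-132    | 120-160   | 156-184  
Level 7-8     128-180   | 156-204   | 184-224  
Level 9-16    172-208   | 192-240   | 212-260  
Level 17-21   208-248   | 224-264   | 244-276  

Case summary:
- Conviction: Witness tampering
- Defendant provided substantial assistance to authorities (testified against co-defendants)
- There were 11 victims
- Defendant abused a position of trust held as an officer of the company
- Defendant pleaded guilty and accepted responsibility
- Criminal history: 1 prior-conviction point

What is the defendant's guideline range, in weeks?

208-248 weeks

Base offense level for witness tampering: 16.
A1 applies (level before this adjustment is 16 ≥ 13, so +3): 16 + 3 = 19.
A3 applies: 19 + 3 = 22.
A4 applies: 22 − 2 = 20.
A5 applies: 20 − 3 = 17.
Final offense level: 17.
Criminal history: 1 prior point → Category I (0-1).
Level 17 falls in the 17-21 band.
Grid: Level 17-21 × Category I = 208-248 weeks.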